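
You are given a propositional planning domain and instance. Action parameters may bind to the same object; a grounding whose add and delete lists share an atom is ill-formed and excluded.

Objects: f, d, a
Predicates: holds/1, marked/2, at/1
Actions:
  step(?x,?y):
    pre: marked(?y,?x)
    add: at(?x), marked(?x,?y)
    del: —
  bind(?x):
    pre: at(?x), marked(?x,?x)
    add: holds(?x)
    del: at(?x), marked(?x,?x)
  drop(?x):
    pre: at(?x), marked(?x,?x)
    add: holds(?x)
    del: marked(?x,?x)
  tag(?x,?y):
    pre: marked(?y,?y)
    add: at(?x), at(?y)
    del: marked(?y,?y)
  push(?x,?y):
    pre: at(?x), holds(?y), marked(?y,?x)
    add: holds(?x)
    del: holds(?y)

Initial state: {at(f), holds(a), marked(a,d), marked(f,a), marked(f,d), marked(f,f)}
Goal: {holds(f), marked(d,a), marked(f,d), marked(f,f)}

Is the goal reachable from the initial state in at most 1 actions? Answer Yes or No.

No

1. step(d,a)  →  {at(d), at(f), holds(a), marked(a,d), marked(d,a), marked(f,a), marked(f,d), marked(f,f)}
2. step(a,f)  →  {at(a), at(d), at(f), holds(a), marked(a,d), marked(a,f), marked(d,a), marked(f,a), marked(f,d), marked(f,f)}
3. push(f,a)  →  {at(a), at(d), at(f), holds(f), marked(a,d), marked(a,f), marked(d,a), marked(f,a), marked(f,d), marked(f,f)}
optimal plan length = 3; 3 > 1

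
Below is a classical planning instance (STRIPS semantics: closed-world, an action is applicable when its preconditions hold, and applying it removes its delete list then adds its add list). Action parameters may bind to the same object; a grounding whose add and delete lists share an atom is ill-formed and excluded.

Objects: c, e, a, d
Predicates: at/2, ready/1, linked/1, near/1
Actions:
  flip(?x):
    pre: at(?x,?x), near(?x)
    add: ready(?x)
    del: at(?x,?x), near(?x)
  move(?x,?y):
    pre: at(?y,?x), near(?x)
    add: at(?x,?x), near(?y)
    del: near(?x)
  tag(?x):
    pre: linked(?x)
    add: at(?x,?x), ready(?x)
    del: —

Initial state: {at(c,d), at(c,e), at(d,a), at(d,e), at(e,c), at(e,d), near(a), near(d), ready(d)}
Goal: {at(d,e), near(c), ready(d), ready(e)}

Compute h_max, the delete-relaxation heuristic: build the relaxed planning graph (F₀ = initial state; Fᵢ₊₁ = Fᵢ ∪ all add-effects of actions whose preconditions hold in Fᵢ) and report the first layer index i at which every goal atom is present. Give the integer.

3

F0 = init (9 atoms)
F1 = F0 ∪ {at(a,a), at(d,d), near(c), near(e)}  (13 atoms)
F2 = F1 ∪ {at(c,c), at(e,e), ready(a)}  (16 atoms)
F3 = F2 ∪ {ready(c), ready(e)}  (18 atoms)
goal ⊆ F3  ⇒  h_max = 3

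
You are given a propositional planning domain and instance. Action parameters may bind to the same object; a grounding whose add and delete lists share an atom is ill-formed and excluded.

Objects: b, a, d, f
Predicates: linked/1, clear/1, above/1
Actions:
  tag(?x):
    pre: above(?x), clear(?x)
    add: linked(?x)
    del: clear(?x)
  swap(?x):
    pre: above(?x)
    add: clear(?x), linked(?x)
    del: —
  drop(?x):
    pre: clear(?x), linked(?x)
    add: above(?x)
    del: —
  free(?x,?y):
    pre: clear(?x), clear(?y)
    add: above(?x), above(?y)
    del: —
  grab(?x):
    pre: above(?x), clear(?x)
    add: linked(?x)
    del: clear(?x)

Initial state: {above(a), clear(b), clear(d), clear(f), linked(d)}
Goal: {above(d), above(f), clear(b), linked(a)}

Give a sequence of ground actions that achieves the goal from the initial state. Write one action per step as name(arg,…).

1. swap(a)  →  {above(a), clear(a), clear(b), clear(d), clear(f), linked(a), linked(d)}
2. free(d,f)  →  {above(a), above(d), above(f), clear(a), clear(b), clear(d), clear(f), linked(a), linked(d)}

swap(a); free(d,f)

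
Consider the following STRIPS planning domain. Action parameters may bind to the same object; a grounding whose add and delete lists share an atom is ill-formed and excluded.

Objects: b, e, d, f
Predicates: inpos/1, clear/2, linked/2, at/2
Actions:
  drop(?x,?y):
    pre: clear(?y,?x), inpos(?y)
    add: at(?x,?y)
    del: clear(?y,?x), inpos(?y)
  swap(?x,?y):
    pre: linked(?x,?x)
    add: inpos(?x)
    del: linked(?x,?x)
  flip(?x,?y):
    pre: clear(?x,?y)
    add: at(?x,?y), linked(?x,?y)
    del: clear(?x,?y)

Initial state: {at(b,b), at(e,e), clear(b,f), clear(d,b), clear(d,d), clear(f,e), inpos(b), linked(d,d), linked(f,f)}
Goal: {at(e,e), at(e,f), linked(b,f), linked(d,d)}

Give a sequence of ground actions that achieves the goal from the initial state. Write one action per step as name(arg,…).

1. swap(f,b)  →  {at(b,b), at(e,e), clear(b,f), clear(d,b), clear(d,d), clear(f,e), inpos(b), inpos(f), linked(d,d)}
2. drop(e,f)  →  {at(b,b), at(e,e), at(e,f), clear(b,f), clear(d,b), clear(d,d), inpos(b), linked(d,d)}
3. flip(b,f)  →  {at(b,b), at(b,f), at(e,e), at(e,f), clear(d,b), clear(d,d), inpos(b), linked(b,f), linked(d,d)}

swap(f,b); drop(e,f); flip(b,f)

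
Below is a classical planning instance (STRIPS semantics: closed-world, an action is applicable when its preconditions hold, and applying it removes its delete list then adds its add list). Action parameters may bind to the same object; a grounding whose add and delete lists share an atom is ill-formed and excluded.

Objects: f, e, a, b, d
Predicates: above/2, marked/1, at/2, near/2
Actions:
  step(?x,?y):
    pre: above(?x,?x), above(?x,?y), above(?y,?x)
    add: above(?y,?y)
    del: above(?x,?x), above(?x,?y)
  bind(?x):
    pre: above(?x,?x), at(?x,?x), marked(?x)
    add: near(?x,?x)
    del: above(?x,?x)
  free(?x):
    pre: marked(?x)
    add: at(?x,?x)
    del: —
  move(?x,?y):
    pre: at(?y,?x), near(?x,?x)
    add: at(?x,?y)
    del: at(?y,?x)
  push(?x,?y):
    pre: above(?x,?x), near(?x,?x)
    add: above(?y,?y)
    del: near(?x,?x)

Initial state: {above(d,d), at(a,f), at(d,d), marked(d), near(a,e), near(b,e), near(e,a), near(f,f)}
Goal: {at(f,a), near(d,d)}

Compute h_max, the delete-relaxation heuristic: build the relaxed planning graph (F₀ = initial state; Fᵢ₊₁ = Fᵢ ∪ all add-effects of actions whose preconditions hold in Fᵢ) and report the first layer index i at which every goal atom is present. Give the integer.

F0 = init (8 atoms)
F1 = F0 ∪ {at(f,a), near(d,d)}  (10 atoms)
goal ⊆ F1  ⇒  h_max = 1

1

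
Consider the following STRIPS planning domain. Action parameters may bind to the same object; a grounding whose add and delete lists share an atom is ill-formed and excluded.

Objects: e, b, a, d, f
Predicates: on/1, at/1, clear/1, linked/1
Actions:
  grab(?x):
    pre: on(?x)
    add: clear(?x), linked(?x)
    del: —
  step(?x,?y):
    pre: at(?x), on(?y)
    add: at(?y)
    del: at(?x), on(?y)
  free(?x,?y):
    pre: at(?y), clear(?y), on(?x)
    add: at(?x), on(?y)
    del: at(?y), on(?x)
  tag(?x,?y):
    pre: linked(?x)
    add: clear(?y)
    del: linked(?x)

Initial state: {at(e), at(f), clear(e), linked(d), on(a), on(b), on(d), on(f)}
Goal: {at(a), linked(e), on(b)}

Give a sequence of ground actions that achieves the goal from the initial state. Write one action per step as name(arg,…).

1. free(a,e)  →  {at(a), at(f), clear(e), linked(d), on(b), on(d), on(e), on(f)}
2. grab(e)  →  {at(a), at(f), clear(e), linked(d), linked(e), on(b), on(d), on(e), on(f)}

free(a,e); grab(e)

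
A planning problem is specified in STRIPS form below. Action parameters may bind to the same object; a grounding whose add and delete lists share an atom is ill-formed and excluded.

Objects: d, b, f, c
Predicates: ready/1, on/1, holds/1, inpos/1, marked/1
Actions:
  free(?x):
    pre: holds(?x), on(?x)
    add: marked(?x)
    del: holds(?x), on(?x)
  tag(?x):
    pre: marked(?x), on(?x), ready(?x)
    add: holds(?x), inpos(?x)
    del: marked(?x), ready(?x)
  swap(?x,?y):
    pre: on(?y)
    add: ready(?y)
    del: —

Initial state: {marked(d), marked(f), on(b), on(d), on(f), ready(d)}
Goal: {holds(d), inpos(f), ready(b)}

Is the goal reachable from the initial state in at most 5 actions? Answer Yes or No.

Yes

1. tag(d)  →  {holds(d), inpos(d), marked(f), on(b), on(d), on(f)}
2. swap(d,b)  →  {holds(d), inpos(d), marked(f), on(b), on(d), on(f), ready(b)}
3. swap(d,f)  →  {holds(d), inpos(d), marked(f), on(b), on(d), on(f), ready(b), ready(f)}
4. tag(f)  →  {holds(d), holds(f), inpos(d), inpos(f), on(b), on(d), on(f), ready(b)}
optimal plan length = 4; 4 ≤ 5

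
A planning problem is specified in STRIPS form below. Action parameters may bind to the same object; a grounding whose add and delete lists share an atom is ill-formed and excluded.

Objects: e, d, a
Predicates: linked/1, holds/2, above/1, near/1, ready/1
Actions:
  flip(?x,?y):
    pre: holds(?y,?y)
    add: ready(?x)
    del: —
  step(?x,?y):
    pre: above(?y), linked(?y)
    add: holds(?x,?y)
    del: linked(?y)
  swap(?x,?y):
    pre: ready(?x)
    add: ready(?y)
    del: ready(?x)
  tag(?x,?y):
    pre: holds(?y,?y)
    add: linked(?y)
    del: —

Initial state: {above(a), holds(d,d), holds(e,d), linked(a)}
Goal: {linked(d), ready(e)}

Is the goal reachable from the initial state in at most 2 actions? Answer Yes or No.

1. flip(e,d)  →  {above(a), holds(d,d), holds(e,d), linked(a), ready(e)}
2. tag(e,d)  →  {above(a), holds(d,d), holds(e,d), linked(a), linked(d), ready(e)}
optimal plan length = 2; 2 ≤ 2

Yes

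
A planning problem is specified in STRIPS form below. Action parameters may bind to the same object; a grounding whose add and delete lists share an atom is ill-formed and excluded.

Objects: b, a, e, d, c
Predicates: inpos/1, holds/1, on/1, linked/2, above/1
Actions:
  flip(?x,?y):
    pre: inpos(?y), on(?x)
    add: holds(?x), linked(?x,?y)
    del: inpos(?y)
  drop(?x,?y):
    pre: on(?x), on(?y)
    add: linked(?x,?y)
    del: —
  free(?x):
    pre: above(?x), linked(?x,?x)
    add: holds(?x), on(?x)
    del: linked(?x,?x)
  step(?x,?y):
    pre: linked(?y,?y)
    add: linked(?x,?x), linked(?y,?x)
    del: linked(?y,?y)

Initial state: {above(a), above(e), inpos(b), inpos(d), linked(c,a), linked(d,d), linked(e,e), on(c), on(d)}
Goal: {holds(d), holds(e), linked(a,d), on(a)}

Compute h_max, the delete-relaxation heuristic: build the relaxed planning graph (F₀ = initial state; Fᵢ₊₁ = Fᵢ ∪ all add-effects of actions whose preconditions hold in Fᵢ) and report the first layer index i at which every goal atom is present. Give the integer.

F0 = init (9 atoms)
F1 = F0 ∪ {holds(c), holds(d), holds(e), linked(a,a), linked(b,b), linked(c,b), linked(c,c), linked(c,d), linked(d,a), linked(d,b), linked(d,c), linked(d,e), linked(e,a), linked(e,b), linked(e,c), linked(e,d), on(e)}  (26 atoms)
F2 = F1 ∪ {holds(a), linked(a,b), linked(a,c), linked(a,d), linked(a,e), linked(b,a), linked(b,c), linked(b,d), linked(b,e), linked(c,e), on(a)}  (37 atoms)
goal ⊆ F2  ⇒  h_max = 2

2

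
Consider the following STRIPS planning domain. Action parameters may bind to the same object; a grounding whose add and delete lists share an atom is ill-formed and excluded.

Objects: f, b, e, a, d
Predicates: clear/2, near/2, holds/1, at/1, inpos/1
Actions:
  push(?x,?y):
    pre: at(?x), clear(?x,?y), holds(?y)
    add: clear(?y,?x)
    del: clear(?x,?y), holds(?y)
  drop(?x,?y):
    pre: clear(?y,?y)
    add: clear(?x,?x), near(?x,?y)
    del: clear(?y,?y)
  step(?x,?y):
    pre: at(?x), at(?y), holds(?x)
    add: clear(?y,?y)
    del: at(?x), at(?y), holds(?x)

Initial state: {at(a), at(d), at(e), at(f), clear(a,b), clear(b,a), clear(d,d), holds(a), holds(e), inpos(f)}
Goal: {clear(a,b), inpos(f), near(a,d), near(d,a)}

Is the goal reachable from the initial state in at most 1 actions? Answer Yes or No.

1. drop(a,d)  →  {at(a), at(d), at(e), at(f), clear(a,a), clear(a,b), clear(b,a), holds(a), holds(e), inpos(f), near(a,d)}
2. drop(d,a)  →  {at(a), at(d), at(e), at(f), clear(a,b), clear(b,a), clear(d,d), holds(a), holds(e), inpos(f), near(a,d), near(d,a)}
optimal plan length = 2; 2 > 1

No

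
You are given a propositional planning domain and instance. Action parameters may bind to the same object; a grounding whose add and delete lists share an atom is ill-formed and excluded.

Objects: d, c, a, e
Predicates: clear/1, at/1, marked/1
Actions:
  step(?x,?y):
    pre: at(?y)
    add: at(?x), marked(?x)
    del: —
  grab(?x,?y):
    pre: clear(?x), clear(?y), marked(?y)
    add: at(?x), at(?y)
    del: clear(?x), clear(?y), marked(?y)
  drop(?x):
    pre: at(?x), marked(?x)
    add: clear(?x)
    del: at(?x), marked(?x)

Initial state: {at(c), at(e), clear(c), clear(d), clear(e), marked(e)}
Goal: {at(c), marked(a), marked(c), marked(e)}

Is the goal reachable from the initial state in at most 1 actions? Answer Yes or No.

No

1. step(c,c)  →  {at(c), at(e), clear(c), clear(d), clear(e), marked(c), marked(e)}
2. step(a,c)  →  {at(a), at(c), at(e), clear(c), clear(d), clear(e), marked(a), marked(c), marked(e)}
optimal plan length = 2; 2 > 1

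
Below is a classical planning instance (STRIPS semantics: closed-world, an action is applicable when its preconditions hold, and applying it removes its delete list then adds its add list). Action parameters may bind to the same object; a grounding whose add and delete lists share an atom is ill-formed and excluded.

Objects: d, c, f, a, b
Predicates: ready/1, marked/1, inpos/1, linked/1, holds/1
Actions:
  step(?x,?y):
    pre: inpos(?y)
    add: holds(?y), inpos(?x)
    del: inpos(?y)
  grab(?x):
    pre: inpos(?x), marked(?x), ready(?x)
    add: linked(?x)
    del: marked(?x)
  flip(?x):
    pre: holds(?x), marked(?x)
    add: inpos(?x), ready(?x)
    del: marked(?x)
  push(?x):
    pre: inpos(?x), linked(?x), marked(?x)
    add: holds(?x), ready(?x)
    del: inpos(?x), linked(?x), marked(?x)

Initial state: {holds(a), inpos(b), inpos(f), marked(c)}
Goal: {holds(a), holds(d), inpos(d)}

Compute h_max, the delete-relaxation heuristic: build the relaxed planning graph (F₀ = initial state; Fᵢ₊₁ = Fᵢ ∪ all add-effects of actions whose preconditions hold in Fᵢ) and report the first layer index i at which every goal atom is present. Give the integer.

2

F0 = init (4 atoms)
F1 = F0 ∪ {holds(b), holds(f), inpos(a), inpos(c), inpos(d)}  (9 atoms)
F2 = F1 ∪ {holds(c), holds(d)}  (11 atoms)
goal ⊆ F2  ⇒  h_max = 2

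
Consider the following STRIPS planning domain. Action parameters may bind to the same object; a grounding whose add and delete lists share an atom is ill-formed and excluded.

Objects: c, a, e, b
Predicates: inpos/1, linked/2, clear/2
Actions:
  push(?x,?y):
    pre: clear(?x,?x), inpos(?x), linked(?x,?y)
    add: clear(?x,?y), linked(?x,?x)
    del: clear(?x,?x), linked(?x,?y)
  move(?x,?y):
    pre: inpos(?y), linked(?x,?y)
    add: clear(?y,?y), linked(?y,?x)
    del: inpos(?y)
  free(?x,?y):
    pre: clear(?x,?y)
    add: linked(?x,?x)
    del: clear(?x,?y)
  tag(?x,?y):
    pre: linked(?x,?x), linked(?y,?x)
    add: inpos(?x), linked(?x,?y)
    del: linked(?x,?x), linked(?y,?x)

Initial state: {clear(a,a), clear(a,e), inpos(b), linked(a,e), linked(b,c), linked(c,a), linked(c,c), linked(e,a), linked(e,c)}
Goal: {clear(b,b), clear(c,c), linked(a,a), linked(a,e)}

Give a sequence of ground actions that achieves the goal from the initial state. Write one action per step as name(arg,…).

free(a,a); tag(c,e); move(b,c); move(c,b)

1. free(a,a)  →  {clear(a,e), inpos(b), linked(a,a), linked(a,e), linked(b,c), linked(c,a), linked(c,c), linked(e,a), linked(e,c)}
2. tag(c,e)  →  {clear(a,e), inpos(b), inpos(c), linked(a,a), linked(a,e), linked(b,c), linked(c,a), linked(c,e), linked(e,a)}
3. move(b,c)  →  {clear(a,e), clear(c,c), inpos(b), linked(a,a), linked(a,e), linked(b,c), linked(c,a), linked(c,b), linked(c,e), linked(e,a)}
4. move(c,b)  →  {clear(a,e), clear(b,b), clear(c,c), linked(a,a), linked(a,e), linked(b,c), linked(c,a), linked(c,b), linked(c,e), linked(e,a)}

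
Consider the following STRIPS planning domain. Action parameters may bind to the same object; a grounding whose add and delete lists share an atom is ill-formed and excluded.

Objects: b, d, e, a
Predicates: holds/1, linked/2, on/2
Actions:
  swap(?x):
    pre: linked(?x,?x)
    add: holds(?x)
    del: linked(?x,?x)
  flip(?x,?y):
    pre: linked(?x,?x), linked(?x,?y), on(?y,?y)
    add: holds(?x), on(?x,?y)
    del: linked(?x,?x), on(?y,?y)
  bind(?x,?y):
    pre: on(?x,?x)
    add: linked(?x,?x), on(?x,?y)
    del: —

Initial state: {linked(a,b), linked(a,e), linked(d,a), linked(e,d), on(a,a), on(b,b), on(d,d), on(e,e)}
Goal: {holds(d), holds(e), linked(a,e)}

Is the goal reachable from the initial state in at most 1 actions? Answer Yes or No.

No

1. bind(d,b)  →  {linked(a,b), linked(a,e), linked(d,a), linked(d,d), linked(e,d), on(a,a), on(b,b), on(d,b), on(d,d), on(e,e)}
2. swap(d)  →  {holds(d), linked(a,b), linked(a,e), linked(d,a), linked(e,d), on(a,a), on(b,b), on(d,b), on(d,d), on(e,e)}
3. bind(e,b)  →  {holds(d), linked(a,b), linked(a,e), linked(d,a), linked(e,d), linked(e,e), on(a,a), on(b,b), on(d,b), on(d,d), on(e,b), on(e,e)}
4. swap(e)  →  {holds(d), holds(e), linked(a,b), linked(a,e), linked(d,a), linked(e,d), on(a,a), on(b,b), on(d,b), on(d,d), on(e,b), on(e,e)}
optimal plan length = 4; 4 > 1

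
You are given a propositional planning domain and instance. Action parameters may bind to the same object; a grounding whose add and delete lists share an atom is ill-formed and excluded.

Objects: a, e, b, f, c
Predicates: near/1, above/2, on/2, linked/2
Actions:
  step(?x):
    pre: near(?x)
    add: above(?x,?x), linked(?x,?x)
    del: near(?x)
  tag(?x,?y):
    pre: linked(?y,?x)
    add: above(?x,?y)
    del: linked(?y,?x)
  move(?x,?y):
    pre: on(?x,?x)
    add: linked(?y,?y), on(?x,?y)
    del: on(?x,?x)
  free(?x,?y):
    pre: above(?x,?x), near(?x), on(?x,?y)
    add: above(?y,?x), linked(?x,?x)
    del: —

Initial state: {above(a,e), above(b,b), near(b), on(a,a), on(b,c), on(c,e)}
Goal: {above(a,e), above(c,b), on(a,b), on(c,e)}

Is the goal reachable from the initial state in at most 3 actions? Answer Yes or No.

1. move(a,b)  →  {above(a,e), above(b,b), linked(b,b), near(b), on(a,b), on(b,c), on(c,e)}
2. free(b,c)  →  {above(a,e), above(b,b), above(c,b), linked(b,b), near(b), on(a,b), on(b,c), on(c,e)}
optimal plan length = 2; 2 ≤ 3

Yes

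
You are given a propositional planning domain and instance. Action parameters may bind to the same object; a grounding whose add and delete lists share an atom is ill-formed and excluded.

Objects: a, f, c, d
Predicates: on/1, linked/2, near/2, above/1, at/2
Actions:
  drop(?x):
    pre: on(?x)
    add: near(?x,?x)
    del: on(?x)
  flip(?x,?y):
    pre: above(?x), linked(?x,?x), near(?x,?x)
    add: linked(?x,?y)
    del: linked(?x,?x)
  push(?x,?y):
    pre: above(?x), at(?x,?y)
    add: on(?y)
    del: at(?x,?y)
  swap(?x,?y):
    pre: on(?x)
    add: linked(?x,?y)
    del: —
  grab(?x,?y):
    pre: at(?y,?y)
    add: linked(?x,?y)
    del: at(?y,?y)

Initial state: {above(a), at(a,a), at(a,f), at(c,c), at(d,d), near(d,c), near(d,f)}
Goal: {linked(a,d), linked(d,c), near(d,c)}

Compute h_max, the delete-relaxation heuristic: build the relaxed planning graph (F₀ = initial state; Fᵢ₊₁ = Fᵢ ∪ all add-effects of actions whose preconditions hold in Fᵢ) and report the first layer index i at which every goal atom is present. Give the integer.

F0 = init (7 atoms)
F1 = F0 ∪ {linked(a,a), linked(a,c), linked(a,d), linked(c,a), linked(c,c), linked(c,d), linked(d,a), linked(d,c), linked(d,d), linked(f,a), linked(f,c), linked(f,d), on(a), on(f)}  (21 atoms)
goal ⊆ F1  ⇒  h_max = 1

1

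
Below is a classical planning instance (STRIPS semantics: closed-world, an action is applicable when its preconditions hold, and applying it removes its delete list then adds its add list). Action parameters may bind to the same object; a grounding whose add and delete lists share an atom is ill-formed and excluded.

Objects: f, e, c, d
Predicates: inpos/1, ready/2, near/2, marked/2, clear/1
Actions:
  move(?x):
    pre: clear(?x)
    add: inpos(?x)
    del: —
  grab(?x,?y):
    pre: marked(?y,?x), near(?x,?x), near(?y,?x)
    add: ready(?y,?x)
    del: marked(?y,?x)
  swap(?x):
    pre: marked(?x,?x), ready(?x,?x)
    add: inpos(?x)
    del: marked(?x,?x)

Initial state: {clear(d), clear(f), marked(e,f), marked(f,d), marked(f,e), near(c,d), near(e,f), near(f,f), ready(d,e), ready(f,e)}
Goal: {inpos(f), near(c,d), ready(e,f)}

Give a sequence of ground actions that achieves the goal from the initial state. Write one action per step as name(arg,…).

1. move(f)  →  {clear(d), clear(f), inpos(f), marked(e,f), marked(f,d), marked(f,e), near(c,d), near(e,f), near(f,f), ready(d,e), ready(f,e)}
2. grab(f,e)  →  {clear(d), clear(f), inpos(f), marked(f,d), marked(f,e), near(c,d), near(e,f), near(f,f), ready(d,e), ready(e,f), ready(f,e)}

move(f); grab(f,e)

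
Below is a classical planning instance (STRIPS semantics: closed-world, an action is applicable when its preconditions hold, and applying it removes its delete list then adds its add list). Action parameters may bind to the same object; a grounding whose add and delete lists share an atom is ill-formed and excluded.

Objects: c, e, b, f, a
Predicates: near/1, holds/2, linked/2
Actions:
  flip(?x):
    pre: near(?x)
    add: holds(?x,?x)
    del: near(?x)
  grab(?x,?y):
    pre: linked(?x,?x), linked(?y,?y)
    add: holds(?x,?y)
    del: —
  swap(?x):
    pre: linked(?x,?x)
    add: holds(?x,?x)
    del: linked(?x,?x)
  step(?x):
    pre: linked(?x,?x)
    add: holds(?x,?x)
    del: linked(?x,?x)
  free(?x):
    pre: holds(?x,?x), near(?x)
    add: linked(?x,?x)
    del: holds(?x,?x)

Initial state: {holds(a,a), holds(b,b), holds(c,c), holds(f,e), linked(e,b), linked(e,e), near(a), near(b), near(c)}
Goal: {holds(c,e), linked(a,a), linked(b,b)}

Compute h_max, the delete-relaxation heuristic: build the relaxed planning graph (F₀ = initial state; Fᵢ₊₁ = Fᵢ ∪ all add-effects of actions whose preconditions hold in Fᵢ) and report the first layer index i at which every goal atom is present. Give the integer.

2

F0 = init (9 atoms)
F1 = F0 ∪ {holds(e,e), linked(a,a), linked(b,b), linked(c,c)}  (13 atoms)
F2 = F1 ∪ {holds(a,b), holds(a,c), holds(a,e), holds(b,a), holds(b,c), holds(b,e), holds(c,a), holds(c,b), holds(c,e), holds(e,a), holds(e,b), holds(e,c)}  (25 atoms)
goal ⊆ F2  ⇒  h_max = 2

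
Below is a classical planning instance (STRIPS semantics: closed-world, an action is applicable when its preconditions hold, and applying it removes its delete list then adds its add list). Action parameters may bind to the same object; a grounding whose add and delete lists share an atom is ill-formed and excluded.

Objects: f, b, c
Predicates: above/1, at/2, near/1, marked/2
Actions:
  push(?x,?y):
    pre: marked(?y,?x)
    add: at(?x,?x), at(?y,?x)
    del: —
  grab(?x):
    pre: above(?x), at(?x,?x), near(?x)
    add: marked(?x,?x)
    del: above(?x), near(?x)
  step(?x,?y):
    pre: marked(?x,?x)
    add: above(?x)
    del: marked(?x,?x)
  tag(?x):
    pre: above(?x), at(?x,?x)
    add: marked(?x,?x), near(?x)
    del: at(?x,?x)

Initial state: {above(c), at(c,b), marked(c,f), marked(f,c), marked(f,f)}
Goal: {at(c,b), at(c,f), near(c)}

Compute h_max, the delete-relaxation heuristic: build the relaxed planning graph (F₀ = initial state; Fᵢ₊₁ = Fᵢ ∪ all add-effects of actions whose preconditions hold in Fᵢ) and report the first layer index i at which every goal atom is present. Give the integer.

2

F0 = init (5 atoms)
F1 = F0 ∪ {above(f), at(c,c), at(c,f), at(f,c), at(f,f)}  (10 atoms)
F2 = F1 ∪ {marked(c,c), near(c), near(f)}  (13 atoms)
goal ⊆ F2  ⇒  h_max = 2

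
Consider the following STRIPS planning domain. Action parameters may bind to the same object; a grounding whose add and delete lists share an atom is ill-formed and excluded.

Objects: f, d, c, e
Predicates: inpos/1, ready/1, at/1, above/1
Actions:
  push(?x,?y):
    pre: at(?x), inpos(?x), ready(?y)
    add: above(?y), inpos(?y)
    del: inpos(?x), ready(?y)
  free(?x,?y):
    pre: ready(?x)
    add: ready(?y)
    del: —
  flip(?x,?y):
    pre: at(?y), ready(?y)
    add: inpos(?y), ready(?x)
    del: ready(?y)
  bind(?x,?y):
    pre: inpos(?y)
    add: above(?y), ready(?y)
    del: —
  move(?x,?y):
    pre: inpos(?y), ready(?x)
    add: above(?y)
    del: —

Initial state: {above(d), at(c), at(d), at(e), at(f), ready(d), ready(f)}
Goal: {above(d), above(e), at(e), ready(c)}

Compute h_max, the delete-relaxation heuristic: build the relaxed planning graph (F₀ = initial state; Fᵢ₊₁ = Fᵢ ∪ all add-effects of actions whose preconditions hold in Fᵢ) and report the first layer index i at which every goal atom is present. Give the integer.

2

F0 = init (7 atoms)
F1 = F0 ∪ {inpos(d), inpos(f), ready(c), ready(e)}  (11 atoms)
F2 = F1 ∪ {above(c), above(e), above(f), inpos(c), inpos(e)}  (16 atoms)
goal ⊆ F2  ⇒  h_max = 2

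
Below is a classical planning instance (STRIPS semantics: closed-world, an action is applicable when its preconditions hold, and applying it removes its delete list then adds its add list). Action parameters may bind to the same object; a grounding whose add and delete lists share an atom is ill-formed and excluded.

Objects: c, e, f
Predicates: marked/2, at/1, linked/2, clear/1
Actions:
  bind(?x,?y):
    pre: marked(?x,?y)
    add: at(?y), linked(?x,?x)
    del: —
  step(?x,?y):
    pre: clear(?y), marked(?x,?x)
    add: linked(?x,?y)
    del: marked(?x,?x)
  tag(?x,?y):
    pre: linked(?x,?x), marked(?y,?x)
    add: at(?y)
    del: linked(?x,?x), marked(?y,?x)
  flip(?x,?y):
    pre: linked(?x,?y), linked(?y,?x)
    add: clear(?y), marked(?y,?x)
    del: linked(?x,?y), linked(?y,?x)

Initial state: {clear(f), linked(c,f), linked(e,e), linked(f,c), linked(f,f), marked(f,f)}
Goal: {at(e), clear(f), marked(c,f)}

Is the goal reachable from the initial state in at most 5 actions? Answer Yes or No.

Yes

1. flip(e,e)  →  {clear(e), clear(f), linked(c,f), linked(f,c), linked(f,f), marked(e,e), marked(f,f)}
2. bind(e,e)  →  {at(e), clear(e), clear(f), linked(c,f), linked(e,e), linked(f,c), linked(f,f), marked(e,e), marked(f,f)}
3. flip(f,c)  →  {at(e), clear(c), clear(e), clear(f), linked(e,e), linked(f,f), marked(c,f), marked(e,e), marked(f,f)}
optimal plan length = 3; 3 ≤ 5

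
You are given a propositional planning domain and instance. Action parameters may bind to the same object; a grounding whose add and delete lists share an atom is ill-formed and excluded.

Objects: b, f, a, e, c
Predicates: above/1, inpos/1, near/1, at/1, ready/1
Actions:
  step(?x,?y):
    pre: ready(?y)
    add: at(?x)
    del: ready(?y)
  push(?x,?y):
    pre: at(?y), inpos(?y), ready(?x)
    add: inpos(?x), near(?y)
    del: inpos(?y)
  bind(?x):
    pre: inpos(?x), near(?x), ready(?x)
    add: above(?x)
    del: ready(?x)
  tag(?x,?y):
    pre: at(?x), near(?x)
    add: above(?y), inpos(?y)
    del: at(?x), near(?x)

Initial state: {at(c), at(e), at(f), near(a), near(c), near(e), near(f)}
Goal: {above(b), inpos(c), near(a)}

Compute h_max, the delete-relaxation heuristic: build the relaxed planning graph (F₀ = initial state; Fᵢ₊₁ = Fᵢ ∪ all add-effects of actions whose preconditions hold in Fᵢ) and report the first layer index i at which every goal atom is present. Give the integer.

1

F0 = init (7 atoms)
F1 = F0 ∪ {above(a), above(b), above(c), above(e), above(f), inpos(a), inpos(b), inpos(c), inpos(e), inpos(f)}  (17 atoms)
goal ⊆ F1  ⇒  h_max = 1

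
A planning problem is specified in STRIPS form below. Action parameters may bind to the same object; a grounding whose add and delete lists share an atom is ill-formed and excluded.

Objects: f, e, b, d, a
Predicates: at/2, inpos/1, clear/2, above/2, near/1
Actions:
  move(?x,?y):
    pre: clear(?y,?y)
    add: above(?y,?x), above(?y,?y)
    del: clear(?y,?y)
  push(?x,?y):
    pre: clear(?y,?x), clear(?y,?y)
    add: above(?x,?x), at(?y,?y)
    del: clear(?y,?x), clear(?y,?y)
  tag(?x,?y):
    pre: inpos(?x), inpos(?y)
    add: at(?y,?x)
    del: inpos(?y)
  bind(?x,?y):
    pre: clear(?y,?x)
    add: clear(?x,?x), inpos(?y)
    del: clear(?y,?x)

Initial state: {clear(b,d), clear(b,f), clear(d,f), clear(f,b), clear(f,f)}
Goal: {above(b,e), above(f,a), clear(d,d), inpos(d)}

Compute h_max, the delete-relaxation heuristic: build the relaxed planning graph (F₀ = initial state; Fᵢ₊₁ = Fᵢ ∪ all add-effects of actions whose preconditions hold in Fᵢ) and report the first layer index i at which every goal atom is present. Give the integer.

F0 = init (5 atoms)
F1 = F0 ∪ {above(b,b), above(f,a), above(f,b), above(f,d), above(f,e), above(f,f), at(f,f), clear(b,b), clear(d,d), inpos(b), inpos(d), inpos(f)}  (17 atoms)
F2 = F1 ∪ {above(b,a), above(b,d), above(b,e), above(b,f), above(d,a), above(d,b), above(d,d), above(d,e), above(d,f), at(b,b), at(b,d), at(b,f), at(d,b), at(d,d), at(d,f), at(f,b), at(f,d)}  (34 atoms)
goal ⊆ F2  ⇒  h_max = 2

2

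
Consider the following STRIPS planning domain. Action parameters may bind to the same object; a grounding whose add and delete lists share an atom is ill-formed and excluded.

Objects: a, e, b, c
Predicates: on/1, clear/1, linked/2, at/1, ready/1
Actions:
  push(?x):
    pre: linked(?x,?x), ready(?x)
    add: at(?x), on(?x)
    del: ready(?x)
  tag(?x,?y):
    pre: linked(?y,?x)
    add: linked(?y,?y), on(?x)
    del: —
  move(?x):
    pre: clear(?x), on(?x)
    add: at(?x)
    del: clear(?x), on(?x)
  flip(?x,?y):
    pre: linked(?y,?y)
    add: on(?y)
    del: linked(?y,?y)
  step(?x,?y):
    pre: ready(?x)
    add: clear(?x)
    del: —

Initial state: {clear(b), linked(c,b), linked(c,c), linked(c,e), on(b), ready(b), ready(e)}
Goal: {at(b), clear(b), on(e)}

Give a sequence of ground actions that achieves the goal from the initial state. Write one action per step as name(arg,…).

tag(e,c); move(b); step(b,a)

1. tag(e,c)  →  {clear(b), linked(c,b), linked(c,c), linked(c,e), on(b), on(e), ready(b), ready(e)}
2. move(b)  →  {at(b), linked(c,b), linked(c,c), linked(c,e), on(e), ready(b), ready(e)}
3. step(b,a)  →  {at(b), clear(b), linked(c,b), linked(c,c), linked(c,e), on(e), ready(b), ready(e)}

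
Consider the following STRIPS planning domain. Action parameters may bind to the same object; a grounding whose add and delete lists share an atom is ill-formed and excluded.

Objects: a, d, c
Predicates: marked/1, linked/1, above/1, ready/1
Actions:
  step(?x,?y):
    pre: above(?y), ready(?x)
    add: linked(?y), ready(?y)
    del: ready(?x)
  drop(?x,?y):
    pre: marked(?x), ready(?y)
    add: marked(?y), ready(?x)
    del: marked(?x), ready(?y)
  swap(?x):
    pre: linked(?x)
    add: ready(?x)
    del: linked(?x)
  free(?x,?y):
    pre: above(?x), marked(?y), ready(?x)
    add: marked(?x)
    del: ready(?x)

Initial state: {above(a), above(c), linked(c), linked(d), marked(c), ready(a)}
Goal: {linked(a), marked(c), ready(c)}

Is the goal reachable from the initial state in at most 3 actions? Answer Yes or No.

1. step(a,c)  →  {above(a), above(c), linked(c), linked(d), marked(c), ready(c)}
2. step(c,a)  →  {above(a), above(c), linked(a), linked(c), linked(d), marked(c), ready(a)}
3. step(a,c)  →  {above(a), above(c), linked(a), linked(c), linked(d), marked(c), ready(c)}
optimal plan length = 3; 3 ≤ 3

Yes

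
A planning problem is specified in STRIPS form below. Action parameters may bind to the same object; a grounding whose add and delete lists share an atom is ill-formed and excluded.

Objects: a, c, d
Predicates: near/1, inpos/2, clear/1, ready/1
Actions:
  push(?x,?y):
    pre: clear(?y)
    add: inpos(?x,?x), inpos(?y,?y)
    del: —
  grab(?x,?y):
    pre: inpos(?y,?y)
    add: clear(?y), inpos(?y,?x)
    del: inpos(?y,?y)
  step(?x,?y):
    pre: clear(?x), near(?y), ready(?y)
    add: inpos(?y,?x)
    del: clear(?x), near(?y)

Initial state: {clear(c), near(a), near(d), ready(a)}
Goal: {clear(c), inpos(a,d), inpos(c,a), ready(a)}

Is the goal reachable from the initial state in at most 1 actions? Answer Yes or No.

1. push(a,c)  →  {clear(c), inpos(a,a), inpos(c,c), near(a), near(d), ready(a)}
2. grab(a,c)  →  {clear(c), inpos(a,a), inpos(c,a), near(a), near(d), ready(a)}
3. grab(d,a)  →  {clear(a), clear(c), inpos(a,d), inpos(c,a), near(a), near(d), ready(a)}
optimal plan length = 3; 3 > 1

No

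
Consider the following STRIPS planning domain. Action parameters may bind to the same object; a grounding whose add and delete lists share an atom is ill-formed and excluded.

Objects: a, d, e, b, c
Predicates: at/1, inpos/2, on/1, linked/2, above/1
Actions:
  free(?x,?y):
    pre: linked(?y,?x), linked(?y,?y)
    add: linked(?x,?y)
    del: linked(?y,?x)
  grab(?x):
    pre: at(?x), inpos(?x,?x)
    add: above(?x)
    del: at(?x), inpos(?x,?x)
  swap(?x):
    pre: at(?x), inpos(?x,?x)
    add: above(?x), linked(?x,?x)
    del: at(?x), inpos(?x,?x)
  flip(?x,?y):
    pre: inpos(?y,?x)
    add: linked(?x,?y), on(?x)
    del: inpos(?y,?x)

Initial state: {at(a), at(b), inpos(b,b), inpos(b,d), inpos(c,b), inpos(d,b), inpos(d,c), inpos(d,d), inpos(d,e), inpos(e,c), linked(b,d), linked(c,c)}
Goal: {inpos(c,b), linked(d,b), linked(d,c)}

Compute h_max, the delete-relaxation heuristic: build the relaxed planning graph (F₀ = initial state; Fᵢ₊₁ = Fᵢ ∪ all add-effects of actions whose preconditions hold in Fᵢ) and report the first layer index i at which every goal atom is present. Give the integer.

F0 = init (12 atoms)
F1 = F0 ∪ {above(b), linked(b,b), linked(b,c), linked(c,d), linked(c,e), linked(d,b), linked(d,d), linked(e,d), on(b), on(c), on(d), on(e)}  (24 atoms)
F2 = F1 ∪ {linked(c,b), linked(d,c), linked(e,c)}  (27 atoms)
goal ⊆ F2  ⇒  h_max = 2

2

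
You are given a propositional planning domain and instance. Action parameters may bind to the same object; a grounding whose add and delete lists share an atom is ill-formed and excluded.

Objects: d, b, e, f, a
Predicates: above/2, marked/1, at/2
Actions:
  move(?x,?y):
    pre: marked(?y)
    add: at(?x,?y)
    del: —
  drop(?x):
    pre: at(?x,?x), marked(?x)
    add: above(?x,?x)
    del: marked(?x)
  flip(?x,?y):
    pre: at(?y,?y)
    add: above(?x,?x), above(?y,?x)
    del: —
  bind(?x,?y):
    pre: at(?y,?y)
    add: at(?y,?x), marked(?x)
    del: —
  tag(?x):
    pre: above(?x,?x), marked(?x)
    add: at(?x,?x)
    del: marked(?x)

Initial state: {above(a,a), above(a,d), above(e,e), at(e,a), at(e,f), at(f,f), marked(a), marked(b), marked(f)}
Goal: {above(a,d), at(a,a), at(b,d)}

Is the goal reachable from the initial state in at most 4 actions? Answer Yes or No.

Yes

1. move(b,b)  →  {above(a,a), above(a,d), above(e,e), at(b,b), at(e,a), at(e,f), at(f,f), marked(a), marked(b), marked(f)}
2. move(a,a)  →  {above(a,a), above(a,d), above(e,e), at(a,a), at(b,b), at(e,a), at(e,f), at(f,f), marked(a), marked(b), marked(f)}
3. bind(d,b)  →  {above(a,a), above(a,d), above(e,e), at(a,a), at(b,b), at(b,d), at(e,a), at(e,f), at(f,f), marked(a), marked(b), marked(d), marked(f)}
optimal plan length = 3; 3 ≤ 4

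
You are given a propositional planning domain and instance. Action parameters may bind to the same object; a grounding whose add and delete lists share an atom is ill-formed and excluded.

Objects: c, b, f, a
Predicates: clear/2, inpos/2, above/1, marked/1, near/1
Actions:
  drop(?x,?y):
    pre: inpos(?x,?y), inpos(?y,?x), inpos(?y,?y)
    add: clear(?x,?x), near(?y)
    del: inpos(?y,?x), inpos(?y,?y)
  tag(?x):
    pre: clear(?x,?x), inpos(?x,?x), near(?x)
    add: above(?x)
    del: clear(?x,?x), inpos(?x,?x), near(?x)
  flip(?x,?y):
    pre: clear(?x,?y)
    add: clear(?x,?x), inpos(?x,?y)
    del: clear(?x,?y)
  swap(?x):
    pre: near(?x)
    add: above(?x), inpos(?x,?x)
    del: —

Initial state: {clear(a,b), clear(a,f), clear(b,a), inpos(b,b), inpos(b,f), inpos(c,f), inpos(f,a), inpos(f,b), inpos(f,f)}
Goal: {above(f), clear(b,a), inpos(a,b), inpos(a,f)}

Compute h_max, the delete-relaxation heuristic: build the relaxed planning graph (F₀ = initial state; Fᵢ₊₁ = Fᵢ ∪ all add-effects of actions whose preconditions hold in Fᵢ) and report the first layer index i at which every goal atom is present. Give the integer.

2

F0 = init (9 atoms)
F1 = F0 ∪ {clear(a,a), clear(b,b), clear(f,f), inpos(a,b), inpos(a,f), inpos(b,a), near(b), near(f)}  (17 atoms)
F2 = F1 ∪ {above(b), above(f)}  (19 atoms)
goal ⊆ F2  ⇒  h_max = 2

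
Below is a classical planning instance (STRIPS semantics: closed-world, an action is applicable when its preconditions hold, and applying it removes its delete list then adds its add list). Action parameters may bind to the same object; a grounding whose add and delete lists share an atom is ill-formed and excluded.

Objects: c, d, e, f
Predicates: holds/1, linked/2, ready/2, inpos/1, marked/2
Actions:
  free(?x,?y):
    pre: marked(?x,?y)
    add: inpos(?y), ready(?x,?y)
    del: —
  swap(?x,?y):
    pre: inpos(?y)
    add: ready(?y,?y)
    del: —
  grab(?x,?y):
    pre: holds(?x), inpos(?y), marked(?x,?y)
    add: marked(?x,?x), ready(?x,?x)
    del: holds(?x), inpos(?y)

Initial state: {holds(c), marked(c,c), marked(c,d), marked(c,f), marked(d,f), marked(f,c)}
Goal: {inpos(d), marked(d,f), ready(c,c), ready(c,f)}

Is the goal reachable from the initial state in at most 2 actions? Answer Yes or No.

1. free(c,c)  →  {holds(c), inpos(c), marked(c,c), marked(c,d), marked(c,f), marked(d,f), marked(f,c), ready(c,c)}
2. free(c,d)  →  {holds(c), inpos(c), inpos(d), marked(c,c), marked(c,d), marked(c,f), marked(d,f), marked(f,c), ready(c,c), ready(c,d)}
3. free(c,f)  →  {holds(c), inpos(c), inpos(d), inpos(f), marked(c,c), marked(c,d), marked(c,f), marked(d,f), marked(f,c), ready(c,c), ready(c,d), ready(c,f)}
optimal plan length = 3; 3 > 2

No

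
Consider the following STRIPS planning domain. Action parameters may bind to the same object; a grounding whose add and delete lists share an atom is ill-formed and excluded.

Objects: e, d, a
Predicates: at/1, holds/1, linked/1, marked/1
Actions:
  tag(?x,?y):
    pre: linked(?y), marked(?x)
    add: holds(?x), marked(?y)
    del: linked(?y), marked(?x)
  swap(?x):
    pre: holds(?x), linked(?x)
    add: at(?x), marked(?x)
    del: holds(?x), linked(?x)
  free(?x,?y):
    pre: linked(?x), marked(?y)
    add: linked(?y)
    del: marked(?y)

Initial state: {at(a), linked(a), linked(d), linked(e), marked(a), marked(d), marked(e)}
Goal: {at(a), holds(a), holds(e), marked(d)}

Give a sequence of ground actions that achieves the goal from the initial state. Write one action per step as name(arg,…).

1. tag(e,d)  →  {at(a), holds(e), linked(a), linked(e), marked(a), marked(d)}
2. tag(a,e)  →  {at(a), holds(a), holds(e), linked(a), marked(d), marked(e)}

tag(e,d); tag(a,e)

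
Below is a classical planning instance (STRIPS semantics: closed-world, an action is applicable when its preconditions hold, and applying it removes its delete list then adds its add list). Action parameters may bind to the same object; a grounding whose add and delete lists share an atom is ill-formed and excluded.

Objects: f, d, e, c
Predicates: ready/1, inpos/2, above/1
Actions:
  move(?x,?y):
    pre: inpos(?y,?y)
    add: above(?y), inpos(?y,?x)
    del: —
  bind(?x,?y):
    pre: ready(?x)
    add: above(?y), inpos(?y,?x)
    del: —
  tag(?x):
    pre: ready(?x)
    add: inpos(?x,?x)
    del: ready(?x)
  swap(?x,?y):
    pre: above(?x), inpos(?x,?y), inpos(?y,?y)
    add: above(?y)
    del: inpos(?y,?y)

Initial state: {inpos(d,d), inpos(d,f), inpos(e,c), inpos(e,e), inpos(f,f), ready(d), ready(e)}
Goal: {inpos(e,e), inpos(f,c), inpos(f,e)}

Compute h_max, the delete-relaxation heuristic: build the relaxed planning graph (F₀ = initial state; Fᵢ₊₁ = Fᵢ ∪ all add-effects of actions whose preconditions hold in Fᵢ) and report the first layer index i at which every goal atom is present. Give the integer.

1

F0 = init (7 atoms)
F1 = F0 ∪ {above(c), above(d), above(e), above(f), inpos(c,d), inpos(c,e), inpos(d,c), inpos(d,e), inpos(e,d), inpos(e,f), inpos(f,c), inpos(f,d), inpos(f,e)}  (20 atoms)
goal ⊆ F1  ⇒  h_max = 1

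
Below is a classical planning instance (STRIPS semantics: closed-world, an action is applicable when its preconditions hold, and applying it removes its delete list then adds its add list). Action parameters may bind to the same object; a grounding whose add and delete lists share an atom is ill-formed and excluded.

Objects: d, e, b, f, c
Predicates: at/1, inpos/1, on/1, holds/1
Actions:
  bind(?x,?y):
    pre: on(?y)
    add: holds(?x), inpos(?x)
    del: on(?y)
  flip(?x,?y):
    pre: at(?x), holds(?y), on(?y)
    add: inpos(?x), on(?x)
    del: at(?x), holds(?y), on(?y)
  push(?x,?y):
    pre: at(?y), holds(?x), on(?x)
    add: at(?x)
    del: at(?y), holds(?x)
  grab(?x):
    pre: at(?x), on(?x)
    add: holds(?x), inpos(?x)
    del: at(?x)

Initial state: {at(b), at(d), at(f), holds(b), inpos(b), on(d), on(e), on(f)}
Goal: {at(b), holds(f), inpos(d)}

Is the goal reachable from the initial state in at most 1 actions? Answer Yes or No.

No

1. bind(d,d)  →  {at(b), at(d), at(f), holds(b), holds(d), inpos(b), inpos(d), on(e), on(f)}
2. bind(f,e)  →  {at(b), at(d), at(f), holds(b), holds(d), holds(f), inpos(b), inpos(d), inpos(f), on(f)}
optimal plan length = 2; 2 > 1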